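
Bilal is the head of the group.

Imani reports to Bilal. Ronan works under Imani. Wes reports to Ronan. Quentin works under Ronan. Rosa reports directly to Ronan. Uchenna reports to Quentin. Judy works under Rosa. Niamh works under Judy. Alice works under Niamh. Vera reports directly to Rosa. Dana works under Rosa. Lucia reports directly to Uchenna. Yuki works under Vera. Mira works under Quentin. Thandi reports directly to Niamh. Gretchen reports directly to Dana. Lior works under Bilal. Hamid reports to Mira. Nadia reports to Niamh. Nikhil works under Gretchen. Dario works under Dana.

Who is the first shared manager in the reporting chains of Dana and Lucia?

Ronan

Dana's chain of managers is Rosa, Ronan, Imani, Bilal. Lucia's chain of managers is Uchenna, Quentin, Ronan, Imani, Bilal. The first manager that appears in both chains is Ronan.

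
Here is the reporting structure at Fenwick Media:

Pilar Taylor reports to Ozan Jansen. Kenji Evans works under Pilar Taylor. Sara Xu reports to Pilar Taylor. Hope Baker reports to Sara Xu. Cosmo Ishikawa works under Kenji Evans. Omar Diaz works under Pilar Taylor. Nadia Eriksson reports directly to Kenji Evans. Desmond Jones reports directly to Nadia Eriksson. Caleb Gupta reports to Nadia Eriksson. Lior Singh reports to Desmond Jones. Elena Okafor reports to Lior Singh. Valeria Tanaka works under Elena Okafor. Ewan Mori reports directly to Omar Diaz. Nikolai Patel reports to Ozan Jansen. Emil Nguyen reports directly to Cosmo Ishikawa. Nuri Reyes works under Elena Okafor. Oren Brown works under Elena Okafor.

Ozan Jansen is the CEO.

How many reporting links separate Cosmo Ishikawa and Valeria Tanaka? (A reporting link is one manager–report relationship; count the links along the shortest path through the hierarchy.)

Cosmo Ishikawa is 1 level below Kenji Evans, and Valeria Tanaka is 5 levels below Kenji Evans (their lowest common manager). The shortest path runs up from Cosmo Ishikawa to Kenji Evans and back down to Valeria Tanaka: 1 + 5 = 6 links.

6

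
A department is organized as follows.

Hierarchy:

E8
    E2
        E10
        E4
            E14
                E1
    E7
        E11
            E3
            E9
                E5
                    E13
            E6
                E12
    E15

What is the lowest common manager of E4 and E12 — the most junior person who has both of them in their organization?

E8

E4's chain of managers is E2, E8. E12's chain of managers is E6, E11, E7, E8. The first manager that appears in both chains is E8.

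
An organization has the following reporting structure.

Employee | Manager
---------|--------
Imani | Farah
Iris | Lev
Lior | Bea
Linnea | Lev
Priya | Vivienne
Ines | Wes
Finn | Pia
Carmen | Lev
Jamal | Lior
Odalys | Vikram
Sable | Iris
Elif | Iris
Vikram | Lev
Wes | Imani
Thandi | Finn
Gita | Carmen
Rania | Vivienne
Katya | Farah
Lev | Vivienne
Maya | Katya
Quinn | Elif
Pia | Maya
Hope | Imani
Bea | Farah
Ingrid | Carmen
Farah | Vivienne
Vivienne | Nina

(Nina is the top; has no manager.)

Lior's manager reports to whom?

Farah

Lior reports to Bea, and Bea reports to Farah. So Lior's skip-level manager is Farah.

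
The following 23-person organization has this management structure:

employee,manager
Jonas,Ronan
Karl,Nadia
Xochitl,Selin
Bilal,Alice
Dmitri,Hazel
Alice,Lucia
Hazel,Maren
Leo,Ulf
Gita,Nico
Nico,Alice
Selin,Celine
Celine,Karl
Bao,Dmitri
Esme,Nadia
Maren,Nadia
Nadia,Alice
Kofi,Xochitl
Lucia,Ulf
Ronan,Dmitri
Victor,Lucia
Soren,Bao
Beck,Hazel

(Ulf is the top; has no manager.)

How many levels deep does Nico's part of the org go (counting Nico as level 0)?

1

The longest chain under Nico runs Nico → Gita, which is 1 level below Nico.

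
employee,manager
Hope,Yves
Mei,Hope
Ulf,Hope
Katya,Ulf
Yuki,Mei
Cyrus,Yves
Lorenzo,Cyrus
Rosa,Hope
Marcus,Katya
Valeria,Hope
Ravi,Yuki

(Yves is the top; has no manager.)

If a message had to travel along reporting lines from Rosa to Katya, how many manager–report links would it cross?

Rosa is 1 level below Hope, and Katya is 2 levels below Hope (their lowest common manager). The shortest path runs up from Rosa to Hope and back down to Katya: 1 + 2 = 3 links.

3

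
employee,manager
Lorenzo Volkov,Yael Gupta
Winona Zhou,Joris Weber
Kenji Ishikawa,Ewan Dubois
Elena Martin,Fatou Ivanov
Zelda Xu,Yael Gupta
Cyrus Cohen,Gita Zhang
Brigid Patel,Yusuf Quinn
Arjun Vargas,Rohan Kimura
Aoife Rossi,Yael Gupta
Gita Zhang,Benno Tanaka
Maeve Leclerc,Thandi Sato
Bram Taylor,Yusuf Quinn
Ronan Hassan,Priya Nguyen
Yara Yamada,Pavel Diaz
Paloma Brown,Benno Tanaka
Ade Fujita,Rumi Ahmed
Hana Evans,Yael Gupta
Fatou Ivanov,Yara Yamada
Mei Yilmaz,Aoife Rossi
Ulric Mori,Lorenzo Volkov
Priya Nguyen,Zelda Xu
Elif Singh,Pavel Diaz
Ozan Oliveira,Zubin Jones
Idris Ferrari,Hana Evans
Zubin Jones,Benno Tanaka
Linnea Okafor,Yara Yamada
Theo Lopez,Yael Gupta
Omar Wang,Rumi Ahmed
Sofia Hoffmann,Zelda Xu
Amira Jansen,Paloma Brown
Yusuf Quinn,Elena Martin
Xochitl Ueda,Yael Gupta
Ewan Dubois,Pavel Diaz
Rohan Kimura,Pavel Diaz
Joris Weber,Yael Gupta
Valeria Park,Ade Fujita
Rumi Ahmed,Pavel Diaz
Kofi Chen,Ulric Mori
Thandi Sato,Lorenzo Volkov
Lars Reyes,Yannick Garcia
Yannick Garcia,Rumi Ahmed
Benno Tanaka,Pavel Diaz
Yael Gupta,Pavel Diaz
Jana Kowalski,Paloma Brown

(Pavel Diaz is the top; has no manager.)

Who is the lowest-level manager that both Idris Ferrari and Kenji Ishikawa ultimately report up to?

Pavel Diaz

Idris Ferrari's chain of managers is Hana Evans, Yael Gupta, Pavel Diaz. Kenji Ishikawa's chain of managers is Ewan Dubois, Pavel Diaz. The first manager that appears in both chains is Pavel Diaz.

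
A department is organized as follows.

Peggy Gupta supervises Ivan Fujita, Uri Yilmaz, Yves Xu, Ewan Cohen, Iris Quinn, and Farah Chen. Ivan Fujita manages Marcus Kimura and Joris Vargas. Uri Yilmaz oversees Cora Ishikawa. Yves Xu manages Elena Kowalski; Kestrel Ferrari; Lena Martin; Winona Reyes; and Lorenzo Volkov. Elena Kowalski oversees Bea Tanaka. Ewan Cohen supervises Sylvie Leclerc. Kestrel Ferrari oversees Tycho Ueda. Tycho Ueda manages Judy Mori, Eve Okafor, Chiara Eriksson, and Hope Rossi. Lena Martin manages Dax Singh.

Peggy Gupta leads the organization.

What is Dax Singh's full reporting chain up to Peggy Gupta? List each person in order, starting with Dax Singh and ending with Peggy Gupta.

Dax Singh reports to Lena Martin. Lena Martin reports to Yves Xu. Yves Xu reports to Peggy Gupta. Peggy Gupta is at the top.

Dax Singh -> Lena Martin -> Yves Xu -> Peggy Gupta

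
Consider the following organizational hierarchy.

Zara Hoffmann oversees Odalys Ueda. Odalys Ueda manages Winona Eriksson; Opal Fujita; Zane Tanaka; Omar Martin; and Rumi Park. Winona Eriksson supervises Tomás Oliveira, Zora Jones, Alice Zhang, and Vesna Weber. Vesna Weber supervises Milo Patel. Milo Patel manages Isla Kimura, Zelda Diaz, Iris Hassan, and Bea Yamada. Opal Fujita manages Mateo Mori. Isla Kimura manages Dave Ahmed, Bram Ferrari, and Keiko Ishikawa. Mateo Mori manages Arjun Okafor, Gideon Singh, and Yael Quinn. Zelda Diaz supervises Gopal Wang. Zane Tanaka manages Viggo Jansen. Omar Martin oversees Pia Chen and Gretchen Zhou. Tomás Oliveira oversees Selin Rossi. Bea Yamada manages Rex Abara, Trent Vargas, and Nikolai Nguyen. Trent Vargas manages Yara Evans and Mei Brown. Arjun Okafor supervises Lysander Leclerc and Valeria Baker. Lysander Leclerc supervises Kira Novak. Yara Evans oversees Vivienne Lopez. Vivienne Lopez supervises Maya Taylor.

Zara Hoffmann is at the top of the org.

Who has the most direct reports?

Direct-report counts: Zara Hoffmann has 1; Odalys Ueda has 5; Omar Martin has 2; Zane Tanaka has 1; Opal Fujita has 1; Mateo Mori has 3; Arjun Okafor has 2; Lysander Leclerc has 1; Winona Eriksson has 4; Tomás Oliveira has 1; Vesna Weber has 1; Milo Patel has 4; Bea Yamada has 3; Trent Vargas has 2; Yara Evans has 1; Vivienne Lopez has 1; Zelda Diaz has 1; Isla Kimura has 3. The largest is 5, held by Odalys Ueda.

Odalys Ueda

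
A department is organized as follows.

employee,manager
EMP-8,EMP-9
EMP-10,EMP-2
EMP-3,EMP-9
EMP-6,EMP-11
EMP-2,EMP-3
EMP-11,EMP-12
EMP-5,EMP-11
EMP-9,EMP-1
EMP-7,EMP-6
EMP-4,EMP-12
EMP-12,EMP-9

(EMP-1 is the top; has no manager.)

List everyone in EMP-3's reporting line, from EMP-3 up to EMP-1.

EMP-3 reports to EMP-9. EMP-9 reports to EMP-1. EMP-1 is at the top.

EMP-3 -> EMP-9 -> EMP-1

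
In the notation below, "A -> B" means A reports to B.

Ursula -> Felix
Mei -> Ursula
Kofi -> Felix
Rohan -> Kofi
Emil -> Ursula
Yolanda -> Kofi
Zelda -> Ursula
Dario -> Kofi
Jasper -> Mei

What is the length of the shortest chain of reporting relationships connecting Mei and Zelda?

Mei is 1 level below Ursula, and Zelda is 1 level below Ursula (their lowest common manager). The shortest path runs up from Mei to Ursula and back down to Zelda: 1 + 1 = 2 links.

2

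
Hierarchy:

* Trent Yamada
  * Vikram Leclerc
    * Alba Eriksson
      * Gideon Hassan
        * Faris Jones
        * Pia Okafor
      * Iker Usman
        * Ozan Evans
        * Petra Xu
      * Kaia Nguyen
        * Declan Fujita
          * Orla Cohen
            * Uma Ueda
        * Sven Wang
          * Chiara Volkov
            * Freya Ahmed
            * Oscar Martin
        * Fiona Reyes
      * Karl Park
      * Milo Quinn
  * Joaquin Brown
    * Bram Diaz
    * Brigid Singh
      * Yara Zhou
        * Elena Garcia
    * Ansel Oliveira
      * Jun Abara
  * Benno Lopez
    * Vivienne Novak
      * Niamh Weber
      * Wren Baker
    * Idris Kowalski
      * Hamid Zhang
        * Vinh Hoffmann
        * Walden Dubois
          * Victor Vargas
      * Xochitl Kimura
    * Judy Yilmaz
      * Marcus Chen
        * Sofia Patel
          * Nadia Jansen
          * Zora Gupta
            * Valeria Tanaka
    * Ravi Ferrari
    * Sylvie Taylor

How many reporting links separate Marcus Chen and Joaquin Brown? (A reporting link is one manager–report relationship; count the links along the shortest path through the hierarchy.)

Marcus Chen is 3 levels below Trent Yamada, and Joaquin Brown is 1 level below Trent Yamada (their lowest common manager). The shortest path runs up from Marcus Chen to Trent Yamada and back down to Joaquin Brown: 3 + 1 = 4 links.

4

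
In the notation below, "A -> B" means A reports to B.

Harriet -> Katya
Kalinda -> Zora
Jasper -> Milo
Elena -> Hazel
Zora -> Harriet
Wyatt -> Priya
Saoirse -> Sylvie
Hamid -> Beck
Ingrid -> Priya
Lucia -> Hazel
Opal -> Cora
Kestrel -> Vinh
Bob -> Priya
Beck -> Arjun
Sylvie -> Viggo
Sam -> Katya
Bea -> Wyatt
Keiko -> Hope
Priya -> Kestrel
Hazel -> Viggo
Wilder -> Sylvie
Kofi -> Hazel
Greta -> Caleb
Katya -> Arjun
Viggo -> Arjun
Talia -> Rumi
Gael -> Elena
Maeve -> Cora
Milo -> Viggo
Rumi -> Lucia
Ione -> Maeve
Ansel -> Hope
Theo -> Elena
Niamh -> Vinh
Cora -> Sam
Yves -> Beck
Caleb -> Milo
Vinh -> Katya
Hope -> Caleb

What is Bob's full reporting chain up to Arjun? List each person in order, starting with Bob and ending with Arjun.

Bob reports to Priya. Priya reports to Kestrel. Kestrel reports to Vinh. Vinh reports to Katya. Katya reports to Arjun. Arjun is at the top.

Bob -> Priya -> Kestrel -> Vinh -> Katya -> Arjun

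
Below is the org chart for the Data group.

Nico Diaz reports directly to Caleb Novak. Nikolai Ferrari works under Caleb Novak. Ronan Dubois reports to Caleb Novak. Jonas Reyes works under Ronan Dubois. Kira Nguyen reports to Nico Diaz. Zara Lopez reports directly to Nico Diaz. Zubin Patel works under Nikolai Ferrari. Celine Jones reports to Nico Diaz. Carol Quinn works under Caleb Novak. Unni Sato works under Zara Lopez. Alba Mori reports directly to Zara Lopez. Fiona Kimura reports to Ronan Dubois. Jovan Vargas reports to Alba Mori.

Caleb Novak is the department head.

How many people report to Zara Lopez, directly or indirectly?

3

Zara Lopez directly manages Unni Sato, Alba Mori. Unni Sato has no reports. Under Alba Mori: Jovan Vargas (1). So Zara Lopez's organization is 2 direct reports plus everyone under them: 1 + 2 = 3.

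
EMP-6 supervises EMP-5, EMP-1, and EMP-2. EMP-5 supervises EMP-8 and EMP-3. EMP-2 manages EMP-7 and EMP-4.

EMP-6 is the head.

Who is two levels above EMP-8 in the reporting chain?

EMP-6

EMP-8 reports to EMP-5, and EMP-5 reports to EMP-6. So EMP-8's skip-level manager is EMP-6.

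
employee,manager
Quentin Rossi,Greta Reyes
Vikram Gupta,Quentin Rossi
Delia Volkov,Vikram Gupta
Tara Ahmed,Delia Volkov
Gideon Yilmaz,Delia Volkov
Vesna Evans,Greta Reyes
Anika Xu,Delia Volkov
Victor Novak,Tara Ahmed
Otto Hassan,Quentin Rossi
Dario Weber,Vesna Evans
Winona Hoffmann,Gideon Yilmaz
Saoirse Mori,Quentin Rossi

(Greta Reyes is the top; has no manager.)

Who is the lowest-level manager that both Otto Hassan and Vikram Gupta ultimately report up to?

Otto Hassan's chain of managers is Quentin Rossi, Greta Reyes. Vikram Gupta's chain of managers is Quentin Rossi, Greta Reyes. The first manager that appears in both chains is Quentin Rossi.

Quentin Rossi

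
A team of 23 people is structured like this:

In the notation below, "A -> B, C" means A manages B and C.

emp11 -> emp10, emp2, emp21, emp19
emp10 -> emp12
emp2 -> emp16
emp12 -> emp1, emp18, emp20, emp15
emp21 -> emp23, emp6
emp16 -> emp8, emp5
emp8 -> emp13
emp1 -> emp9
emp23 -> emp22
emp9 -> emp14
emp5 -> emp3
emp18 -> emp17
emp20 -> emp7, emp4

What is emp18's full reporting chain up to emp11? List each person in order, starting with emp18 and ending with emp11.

emp18 reports to emp12. emp12 reports to emp10. emp10 reports to emp11. emp11 is at the top.

emp18 -> emp12 -> emp10 -> emp11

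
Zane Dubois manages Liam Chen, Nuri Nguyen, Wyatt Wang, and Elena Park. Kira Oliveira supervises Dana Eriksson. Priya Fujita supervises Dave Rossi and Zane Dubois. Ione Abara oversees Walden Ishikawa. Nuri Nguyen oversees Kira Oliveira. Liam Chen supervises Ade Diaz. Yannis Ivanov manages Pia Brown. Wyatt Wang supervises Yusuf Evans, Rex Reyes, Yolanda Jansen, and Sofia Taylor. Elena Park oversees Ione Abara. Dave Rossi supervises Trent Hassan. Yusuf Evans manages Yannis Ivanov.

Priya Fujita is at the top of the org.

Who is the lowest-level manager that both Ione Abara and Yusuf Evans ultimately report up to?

Zane Dubois

Ione Abara's chain of managers is Elena Park, Zane Dubois, Priya Fujita. Yusuf Evans's chain of managers is Wyatt Wang, Zane Dubois, Priya Fujita. The first manager that appears in both chains is Zane Dubois.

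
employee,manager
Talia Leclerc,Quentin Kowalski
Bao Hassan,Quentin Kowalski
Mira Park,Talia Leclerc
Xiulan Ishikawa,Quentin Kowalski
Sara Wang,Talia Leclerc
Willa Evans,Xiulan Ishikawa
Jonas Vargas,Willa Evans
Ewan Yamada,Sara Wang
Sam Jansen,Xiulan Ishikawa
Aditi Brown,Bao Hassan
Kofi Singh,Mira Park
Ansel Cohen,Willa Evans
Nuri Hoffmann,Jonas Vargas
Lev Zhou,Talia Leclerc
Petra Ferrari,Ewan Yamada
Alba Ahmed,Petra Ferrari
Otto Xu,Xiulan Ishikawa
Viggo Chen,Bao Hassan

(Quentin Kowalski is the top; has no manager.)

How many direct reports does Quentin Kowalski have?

Quentin Kowalski directly manages Talia Leclerc, Bao Hassan, Xiulan Ishikawa. That is 3 direct reports.

3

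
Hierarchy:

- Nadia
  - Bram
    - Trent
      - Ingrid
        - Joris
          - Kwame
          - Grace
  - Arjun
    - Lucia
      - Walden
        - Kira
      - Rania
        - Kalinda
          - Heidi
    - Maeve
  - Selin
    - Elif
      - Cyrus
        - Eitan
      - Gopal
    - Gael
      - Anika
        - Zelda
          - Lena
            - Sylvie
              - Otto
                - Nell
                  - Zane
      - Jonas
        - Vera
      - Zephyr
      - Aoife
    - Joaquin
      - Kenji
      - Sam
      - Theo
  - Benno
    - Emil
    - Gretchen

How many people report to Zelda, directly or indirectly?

Zelda directly manages Lena. Under Lena: Sylvie, Otto, Nell, Zane (4). That's 5 in total.

5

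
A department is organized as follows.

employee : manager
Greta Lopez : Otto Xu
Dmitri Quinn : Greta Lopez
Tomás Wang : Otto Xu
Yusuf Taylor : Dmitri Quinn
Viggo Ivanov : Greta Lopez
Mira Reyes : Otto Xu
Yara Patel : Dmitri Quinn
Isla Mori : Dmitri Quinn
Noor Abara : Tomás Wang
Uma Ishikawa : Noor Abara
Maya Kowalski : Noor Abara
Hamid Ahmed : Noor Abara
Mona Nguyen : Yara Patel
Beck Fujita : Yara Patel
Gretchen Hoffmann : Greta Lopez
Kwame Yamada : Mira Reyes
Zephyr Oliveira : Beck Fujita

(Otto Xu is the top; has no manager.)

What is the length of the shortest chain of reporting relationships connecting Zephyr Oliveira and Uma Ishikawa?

8

Zephyr Oliveira is 5 levels below Otto Xu, and Uma Ishikawa is 3 levels below Otto Xu (their lowest common manager). The shortest path runs up from Zephyr Oliveira to Otto Xu and back down to Uma Ishikawa: 5 + 3 = 8 links.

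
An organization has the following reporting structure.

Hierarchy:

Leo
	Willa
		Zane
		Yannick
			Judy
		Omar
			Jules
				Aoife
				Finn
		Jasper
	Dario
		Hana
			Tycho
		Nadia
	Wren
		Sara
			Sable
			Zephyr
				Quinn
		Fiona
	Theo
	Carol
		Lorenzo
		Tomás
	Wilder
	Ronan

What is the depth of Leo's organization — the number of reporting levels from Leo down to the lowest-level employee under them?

The longest chain under Leo runs Leo → Wren → Sara → Zephyr → Quinn, which is 4 levels below Leo.

4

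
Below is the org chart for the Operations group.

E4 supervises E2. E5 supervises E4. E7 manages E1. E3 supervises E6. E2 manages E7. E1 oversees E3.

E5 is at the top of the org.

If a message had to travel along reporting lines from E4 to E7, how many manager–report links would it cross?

2

E7 is in E4's organization: the chain from E7 up to E4 is E7 → E2 → E4, which is 2 links.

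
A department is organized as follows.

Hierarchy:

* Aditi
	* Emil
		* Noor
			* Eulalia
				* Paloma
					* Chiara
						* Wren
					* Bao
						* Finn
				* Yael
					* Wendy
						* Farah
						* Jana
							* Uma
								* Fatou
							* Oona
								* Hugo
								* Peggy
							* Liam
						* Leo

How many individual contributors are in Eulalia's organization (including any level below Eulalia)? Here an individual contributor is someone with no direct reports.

8

The people in Eulalia's organization with no one reporting to them are Leo, Liam, Peggy, Hugo, Fatou, Farah, Finn, Wren. That is 8.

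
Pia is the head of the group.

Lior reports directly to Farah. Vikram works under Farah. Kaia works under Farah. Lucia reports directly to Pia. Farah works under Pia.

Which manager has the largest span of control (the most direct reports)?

Farah

Direct-report counts: Pia has 2; Farah has 3. The largest is 3, held by Farah.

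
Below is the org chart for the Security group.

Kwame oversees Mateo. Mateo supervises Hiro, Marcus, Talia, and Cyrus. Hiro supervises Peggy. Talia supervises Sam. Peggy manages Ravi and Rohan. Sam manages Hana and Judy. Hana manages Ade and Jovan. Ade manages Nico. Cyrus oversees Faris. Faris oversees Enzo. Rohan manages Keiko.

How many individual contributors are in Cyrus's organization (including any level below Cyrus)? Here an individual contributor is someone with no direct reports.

1

The only person in Cyrus's organization with no one reporting to them is Enzo. That is 1.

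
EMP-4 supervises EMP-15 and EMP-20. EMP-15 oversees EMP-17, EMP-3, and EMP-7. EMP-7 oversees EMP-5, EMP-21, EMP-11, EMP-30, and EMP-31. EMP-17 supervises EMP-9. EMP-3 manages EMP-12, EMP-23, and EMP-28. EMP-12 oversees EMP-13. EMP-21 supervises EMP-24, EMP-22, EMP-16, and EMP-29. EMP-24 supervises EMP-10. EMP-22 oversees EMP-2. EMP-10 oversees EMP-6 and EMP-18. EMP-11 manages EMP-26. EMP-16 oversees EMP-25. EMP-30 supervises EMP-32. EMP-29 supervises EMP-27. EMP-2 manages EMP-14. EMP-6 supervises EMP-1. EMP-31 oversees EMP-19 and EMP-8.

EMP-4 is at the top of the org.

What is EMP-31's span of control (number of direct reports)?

EMP-31 directly manages EMP-8, EMP-19. That is 2 direct reports.

2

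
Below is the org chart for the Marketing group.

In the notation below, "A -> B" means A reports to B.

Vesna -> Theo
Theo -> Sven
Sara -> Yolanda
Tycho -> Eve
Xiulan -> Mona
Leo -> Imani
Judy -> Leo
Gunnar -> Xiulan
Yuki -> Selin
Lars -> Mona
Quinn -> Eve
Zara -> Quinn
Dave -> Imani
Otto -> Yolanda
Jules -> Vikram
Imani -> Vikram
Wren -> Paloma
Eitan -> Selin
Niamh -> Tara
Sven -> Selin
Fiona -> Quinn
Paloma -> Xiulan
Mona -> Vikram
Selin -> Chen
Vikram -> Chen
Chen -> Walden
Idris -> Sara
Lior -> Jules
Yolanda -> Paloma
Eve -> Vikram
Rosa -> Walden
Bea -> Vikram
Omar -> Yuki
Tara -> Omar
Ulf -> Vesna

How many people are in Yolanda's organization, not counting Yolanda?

3

Yolanda directly manages Sara, Otto. Under Sara: Idris (1). Otto has no reports. So Yolanda's organization is 2 direct reports plus everyone under them: 2 + 1 = 3.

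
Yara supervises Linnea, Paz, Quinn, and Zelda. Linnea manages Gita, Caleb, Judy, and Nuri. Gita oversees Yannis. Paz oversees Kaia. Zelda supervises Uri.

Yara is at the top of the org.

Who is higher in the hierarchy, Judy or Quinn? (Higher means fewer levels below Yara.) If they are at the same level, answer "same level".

Judy is 2 levels below Yara; Quinn is 1. Quinn is higher.

Quinn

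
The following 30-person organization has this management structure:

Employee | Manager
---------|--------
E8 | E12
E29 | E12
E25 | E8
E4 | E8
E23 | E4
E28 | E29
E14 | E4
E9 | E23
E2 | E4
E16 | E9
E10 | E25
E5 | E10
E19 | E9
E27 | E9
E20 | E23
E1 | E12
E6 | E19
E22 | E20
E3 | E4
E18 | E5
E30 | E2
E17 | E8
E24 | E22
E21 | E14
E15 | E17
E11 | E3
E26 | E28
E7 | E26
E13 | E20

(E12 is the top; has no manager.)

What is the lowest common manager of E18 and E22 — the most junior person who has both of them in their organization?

E8

E18's chain of managers is E5, E10, E25, E8, E12. E22's chain of managers is E20, E23, E4, E8, E12. The first manager that appears in both chains is E8.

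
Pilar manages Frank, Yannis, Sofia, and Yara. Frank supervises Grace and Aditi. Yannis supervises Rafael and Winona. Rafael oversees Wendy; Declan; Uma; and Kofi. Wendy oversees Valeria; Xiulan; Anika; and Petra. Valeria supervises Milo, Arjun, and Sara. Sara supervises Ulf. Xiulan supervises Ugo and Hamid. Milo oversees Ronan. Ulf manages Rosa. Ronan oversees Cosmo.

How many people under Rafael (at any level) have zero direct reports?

10

The people in Rafael's organization with no one reporting to them are Kofi, Uma, Declan, Petra, Anika, Hamid, Ugo, Arjun, Cosmo, Rosa. That is 10.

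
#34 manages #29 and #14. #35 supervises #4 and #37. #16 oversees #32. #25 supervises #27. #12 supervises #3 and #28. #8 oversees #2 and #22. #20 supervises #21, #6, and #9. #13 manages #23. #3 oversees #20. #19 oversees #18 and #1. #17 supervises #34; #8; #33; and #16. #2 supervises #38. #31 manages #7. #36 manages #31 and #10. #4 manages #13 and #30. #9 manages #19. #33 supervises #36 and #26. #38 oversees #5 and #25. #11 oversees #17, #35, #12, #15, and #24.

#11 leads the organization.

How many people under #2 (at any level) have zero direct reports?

The people in #2's organization with no one reporting to them are #27, #5. That is 2.

2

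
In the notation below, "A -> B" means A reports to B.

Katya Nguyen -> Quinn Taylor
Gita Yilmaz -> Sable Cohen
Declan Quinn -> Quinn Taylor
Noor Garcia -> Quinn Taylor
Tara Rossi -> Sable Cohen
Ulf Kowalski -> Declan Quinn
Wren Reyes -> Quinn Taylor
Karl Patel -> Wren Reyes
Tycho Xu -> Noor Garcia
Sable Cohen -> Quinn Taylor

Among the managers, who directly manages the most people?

Direct-report counts: Quinn Taylor has 5; Sable Cohen has 2; Noor Garcia has 1; Wren Reyes has 1; Declan Quinn has 1. The largest is 5, held by Quinn Taylor.

Quinn Taylor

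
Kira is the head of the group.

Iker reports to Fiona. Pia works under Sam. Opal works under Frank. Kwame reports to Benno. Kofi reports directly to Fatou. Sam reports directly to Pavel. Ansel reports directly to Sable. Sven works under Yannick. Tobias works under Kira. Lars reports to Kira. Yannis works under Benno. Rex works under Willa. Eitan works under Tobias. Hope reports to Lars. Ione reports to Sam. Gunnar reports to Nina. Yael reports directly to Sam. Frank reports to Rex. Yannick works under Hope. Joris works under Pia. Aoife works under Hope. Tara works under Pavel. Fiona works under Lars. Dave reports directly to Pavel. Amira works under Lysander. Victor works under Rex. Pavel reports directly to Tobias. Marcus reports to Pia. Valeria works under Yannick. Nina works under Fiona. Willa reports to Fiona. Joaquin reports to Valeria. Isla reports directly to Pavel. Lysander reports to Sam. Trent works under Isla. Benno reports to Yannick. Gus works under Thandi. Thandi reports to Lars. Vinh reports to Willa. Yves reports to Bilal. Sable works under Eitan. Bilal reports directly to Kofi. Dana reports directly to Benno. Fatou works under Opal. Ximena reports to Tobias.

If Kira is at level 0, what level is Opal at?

Chain from Opal up to Kira: Opal → Frank → Rex → Willa → Fiona → Lars → Kira. That is 6 steps up, so Opal is 6 levels below Kira.

6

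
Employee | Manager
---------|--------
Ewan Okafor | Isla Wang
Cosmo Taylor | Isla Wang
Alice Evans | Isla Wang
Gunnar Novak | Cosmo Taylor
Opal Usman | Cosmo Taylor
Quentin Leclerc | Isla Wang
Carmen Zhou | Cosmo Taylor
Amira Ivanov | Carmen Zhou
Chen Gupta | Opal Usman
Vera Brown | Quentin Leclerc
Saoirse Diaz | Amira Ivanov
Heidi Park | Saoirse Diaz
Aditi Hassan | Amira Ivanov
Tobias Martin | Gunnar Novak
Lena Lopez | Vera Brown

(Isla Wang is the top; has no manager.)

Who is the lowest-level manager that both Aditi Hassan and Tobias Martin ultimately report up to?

Aditi Hassan's chain of managers is Amira Ivanov, Carmen Zhou, Cosmo Taylor, Isla Wang. Tobias Martin's chain of managers is Gunnar Novak, Cosmo Taylor, Isla Wang. The first manager that appears in both chains is Cosmo Taylor.

Cosmo Taylor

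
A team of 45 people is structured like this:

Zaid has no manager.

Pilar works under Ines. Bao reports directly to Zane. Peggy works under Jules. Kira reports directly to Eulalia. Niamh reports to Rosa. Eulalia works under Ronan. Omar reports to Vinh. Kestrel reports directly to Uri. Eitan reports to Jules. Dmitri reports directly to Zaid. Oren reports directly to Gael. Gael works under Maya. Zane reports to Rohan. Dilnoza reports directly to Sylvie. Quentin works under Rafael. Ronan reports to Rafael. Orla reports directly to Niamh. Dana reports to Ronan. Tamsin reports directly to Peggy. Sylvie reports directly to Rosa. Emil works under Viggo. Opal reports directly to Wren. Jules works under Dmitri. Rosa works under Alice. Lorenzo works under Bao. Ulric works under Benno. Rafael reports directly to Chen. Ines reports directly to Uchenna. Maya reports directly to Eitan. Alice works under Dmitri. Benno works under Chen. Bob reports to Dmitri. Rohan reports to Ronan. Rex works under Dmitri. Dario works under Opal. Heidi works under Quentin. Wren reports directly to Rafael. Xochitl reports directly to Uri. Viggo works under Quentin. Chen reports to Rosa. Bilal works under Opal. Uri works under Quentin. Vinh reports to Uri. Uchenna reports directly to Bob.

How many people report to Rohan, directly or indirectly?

3

Rohan directly manages Zane. Under Zane: Bao, Lorenzo (2). That's 3 in total.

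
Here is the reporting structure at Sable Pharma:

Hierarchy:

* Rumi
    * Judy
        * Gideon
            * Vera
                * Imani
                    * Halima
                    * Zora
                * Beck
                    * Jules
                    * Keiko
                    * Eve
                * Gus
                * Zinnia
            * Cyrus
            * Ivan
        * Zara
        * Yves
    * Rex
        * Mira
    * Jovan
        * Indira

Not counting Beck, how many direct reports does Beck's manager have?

Beck reports to Vera. Vera's other direct reports are Imani, Gus, Zinnia — 3 peers.

3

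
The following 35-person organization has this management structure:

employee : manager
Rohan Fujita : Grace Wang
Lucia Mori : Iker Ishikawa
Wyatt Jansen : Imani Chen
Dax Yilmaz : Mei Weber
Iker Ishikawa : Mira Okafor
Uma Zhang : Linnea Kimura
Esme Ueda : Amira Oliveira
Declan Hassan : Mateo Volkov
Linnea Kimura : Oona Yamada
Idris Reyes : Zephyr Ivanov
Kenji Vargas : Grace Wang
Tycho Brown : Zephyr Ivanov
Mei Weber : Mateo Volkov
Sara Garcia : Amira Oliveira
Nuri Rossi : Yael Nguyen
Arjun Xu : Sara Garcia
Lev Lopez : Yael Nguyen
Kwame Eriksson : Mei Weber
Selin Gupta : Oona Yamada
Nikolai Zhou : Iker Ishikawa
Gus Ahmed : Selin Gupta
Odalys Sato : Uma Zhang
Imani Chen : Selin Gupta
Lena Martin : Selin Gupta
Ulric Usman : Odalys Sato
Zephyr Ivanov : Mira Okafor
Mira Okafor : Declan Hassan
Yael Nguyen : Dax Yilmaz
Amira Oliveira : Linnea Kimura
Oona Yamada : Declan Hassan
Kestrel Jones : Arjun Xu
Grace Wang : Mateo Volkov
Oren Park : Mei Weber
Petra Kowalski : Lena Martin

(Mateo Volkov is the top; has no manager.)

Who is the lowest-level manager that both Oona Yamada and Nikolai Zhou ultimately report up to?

Oona Yamada's chain of managers is Declan Hassan, Mateo Volkov. Nikolai Zhou's chain of managers is Iker Ishikawa, Mira Okafor, Declan Hassan, Mateo Volkov. The first manager that appears in both chains is Declan Hassan.

Declan Hassan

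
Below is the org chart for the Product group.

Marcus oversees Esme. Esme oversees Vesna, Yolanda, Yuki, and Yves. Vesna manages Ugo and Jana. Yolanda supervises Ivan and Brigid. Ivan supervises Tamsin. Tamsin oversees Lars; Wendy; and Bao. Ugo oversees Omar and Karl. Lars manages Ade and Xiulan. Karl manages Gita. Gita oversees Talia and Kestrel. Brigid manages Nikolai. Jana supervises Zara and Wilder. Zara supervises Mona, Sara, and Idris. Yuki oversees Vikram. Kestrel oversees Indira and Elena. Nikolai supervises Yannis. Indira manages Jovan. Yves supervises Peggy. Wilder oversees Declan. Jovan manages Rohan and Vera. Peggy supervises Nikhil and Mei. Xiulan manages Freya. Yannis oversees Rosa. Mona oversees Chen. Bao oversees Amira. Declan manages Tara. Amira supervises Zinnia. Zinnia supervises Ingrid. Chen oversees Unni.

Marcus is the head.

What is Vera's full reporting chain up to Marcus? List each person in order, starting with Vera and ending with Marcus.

Vera reports to Jovan. Jovan reports to Indira. Indira reports to Kestrel. Kestrel reports to Gita. Gita reports to Karl. Karl reports to Ugo. Ugo reports to Vesna. Vesna reports to Esme. Esme reports to Marcus. Marcus is at the top.

Vera -> Jovan -> Indira -> Kestrel -> Gita -> Karl -> Ugo -> Vesna -> Esme -> Marcus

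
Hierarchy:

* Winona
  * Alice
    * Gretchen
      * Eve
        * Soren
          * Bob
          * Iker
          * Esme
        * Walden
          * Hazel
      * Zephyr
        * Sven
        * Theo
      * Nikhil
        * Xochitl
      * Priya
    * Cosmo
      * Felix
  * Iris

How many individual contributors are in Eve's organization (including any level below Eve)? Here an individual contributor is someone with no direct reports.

4

The people in Eve's organization with no one reporting to them are Hazel, Esme, Iker, Bob. That is 4.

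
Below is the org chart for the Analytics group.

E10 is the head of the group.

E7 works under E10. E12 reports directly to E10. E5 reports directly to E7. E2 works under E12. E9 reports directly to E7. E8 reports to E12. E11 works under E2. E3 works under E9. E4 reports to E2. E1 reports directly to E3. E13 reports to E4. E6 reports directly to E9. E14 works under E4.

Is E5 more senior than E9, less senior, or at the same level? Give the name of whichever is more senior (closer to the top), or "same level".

Both E5 and E9 are 2 levels below E10.

same level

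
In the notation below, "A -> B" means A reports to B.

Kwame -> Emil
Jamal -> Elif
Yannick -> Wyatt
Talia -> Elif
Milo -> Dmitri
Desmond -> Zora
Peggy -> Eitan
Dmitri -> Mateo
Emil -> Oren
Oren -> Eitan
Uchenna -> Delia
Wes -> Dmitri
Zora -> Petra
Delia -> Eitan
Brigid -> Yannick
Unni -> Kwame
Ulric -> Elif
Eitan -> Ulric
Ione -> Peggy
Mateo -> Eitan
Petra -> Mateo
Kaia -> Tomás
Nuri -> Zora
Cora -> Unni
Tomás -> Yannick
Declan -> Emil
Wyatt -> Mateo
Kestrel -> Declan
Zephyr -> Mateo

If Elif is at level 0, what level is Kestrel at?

6

Chain from Kestrel up to Elif: Kestrel → Declan → Emil → Oren → Eitan → Ulric → Elif. That is 6 steps up, so Kestrel is 6 levels below Elif.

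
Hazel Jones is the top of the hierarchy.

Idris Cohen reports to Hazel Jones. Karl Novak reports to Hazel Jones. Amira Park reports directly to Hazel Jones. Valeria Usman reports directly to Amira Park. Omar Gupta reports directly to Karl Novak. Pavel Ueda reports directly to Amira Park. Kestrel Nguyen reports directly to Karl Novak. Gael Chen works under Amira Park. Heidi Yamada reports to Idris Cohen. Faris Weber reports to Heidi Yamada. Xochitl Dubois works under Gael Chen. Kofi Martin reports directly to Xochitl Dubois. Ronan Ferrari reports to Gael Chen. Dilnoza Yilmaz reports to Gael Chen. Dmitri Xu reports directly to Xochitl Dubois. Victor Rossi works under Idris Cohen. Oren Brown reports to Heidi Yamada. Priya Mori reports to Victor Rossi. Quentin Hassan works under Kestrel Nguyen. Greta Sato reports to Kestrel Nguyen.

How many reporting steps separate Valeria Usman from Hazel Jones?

Chain from Valeria Usman up to Hazel Jones: Valeria Usman → Amira Park → Hazel Jones. That is 2 steps up, so Valeria Usman is 2 levels below Hazel Jones.

2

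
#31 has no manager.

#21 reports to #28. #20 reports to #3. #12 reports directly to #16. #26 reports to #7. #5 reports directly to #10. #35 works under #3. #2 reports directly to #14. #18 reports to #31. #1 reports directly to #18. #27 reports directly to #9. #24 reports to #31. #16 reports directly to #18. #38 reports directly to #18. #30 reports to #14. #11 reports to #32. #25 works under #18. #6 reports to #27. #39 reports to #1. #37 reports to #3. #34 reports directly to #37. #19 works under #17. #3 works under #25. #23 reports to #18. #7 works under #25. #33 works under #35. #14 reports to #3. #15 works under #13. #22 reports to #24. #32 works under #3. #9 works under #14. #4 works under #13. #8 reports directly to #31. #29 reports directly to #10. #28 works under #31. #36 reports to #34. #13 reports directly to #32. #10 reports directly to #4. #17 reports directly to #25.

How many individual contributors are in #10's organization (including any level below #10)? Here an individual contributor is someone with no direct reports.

The people in #10's organization with no one reporting to them are #29, #5. That is 2.

2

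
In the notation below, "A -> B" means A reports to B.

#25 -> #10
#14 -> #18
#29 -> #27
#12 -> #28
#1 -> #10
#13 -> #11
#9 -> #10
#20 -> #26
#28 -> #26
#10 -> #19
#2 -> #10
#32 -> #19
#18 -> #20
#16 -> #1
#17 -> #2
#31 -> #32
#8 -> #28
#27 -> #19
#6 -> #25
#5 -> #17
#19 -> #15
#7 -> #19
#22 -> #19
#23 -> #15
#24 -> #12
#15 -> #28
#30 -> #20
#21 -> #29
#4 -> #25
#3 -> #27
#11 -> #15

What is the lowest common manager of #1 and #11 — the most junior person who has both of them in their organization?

#15

#1's chain of managers is #10, #19, #15, #28, #26. #11's chain of managers is #15, #28, #26. The first manager that appears in both chains is #15.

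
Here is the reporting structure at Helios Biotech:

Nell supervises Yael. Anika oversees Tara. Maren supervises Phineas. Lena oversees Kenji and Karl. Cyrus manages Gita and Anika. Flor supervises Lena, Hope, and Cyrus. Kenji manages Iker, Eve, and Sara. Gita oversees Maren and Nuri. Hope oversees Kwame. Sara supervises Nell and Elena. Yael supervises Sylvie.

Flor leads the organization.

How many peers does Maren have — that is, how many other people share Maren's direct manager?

1

Maren reports to Gita. Gita's other direct reports are Nuri — 1 peer.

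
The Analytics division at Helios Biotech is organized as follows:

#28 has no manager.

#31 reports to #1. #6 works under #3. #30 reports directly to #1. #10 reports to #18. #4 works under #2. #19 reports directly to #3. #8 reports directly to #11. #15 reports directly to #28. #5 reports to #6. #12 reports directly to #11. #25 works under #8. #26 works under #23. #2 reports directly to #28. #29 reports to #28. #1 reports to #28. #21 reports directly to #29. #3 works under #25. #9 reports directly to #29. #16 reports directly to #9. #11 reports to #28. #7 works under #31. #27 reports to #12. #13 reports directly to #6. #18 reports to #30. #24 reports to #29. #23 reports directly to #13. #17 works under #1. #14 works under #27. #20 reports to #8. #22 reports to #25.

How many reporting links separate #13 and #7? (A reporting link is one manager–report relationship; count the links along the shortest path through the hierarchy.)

9

#13 is 6 levels below #28, and #7 is 3 levels below #28 (their lowest common manager). The shortest path runs up from #13 to #28 and back down to #7: 6 + 3 = 9 links.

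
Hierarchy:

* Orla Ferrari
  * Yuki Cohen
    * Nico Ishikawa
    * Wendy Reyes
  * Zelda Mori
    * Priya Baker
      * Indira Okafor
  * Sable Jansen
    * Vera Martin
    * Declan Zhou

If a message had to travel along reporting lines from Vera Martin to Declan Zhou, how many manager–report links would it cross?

2

Vera Martin is 1 level below Sable Jansen, and Declan Zhou is 1 level below Sable Jansen (their lowest common manager). The shortest path runs up from Vera Martin to Sable Jansen and back down to Declan Zhou: 1 + 1 = 2 links.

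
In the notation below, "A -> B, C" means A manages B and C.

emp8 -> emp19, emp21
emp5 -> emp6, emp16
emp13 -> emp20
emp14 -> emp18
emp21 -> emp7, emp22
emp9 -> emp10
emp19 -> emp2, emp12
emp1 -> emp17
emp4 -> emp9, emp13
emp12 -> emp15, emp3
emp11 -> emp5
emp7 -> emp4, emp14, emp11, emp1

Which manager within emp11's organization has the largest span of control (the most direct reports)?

Direct-report counts within emp11's organization: emp11 has 1; emp5 has 2. The largest is 2, held by emp5.

emp5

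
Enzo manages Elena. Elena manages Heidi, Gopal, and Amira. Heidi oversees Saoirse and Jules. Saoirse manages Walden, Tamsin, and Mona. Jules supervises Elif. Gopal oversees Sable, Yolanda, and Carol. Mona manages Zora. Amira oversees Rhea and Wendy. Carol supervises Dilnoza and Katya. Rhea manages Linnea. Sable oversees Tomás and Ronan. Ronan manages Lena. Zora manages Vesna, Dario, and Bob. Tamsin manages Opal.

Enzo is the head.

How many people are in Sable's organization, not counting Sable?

Sable directly manages Ronan, Tomás. Under Ronan: Lena (1). Tomás has no reports. So Sable's organization is 2 direct reports plus everyone under them: 2 + 1 = 3.

3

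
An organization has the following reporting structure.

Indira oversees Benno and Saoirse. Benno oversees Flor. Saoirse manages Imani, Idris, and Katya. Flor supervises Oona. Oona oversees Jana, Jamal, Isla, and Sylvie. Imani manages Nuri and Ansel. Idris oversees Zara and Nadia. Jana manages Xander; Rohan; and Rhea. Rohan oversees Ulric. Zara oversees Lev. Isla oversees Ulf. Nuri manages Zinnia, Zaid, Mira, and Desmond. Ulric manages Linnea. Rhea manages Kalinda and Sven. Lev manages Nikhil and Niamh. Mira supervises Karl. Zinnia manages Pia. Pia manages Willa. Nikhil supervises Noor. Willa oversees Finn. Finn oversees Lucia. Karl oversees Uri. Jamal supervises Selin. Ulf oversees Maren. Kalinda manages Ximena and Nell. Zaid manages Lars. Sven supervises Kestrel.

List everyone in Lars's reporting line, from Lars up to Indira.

Lars reports to Zaid. Zaid reports to Nuri. Nuri reports to Imani. Imani reports to Saoirse. Saoirse reports to Indira. Indira is at the top.

Lars -> Zaid -> Nuri -> Imani -> Saoirse -> Indira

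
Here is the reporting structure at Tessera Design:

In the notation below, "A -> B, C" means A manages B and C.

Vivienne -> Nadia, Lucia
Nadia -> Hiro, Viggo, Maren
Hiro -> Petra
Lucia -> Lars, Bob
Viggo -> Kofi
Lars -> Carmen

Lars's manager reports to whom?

Vivienne

Lars reports to Lucia, and Lucia reports to Vivienne. So Lars's skip-level manager is Vivienne.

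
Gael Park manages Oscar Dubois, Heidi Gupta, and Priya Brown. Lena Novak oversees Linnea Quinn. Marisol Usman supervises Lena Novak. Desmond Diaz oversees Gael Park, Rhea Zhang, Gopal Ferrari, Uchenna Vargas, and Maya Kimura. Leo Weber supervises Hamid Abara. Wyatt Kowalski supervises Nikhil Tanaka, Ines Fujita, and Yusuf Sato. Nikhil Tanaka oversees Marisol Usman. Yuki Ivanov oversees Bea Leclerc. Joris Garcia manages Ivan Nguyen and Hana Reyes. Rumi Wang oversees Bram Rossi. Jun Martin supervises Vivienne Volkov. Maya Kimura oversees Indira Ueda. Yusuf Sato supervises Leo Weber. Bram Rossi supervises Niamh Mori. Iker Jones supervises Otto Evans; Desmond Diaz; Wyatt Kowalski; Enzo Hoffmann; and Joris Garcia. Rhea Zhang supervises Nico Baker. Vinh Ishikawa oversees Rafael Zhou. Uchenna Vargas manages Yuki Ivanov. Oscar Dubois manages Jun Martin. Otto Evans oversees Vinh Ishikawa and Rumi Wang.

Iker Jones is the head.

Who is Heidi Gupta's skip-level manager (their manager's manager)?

Heidi Gupta reports to Gael Park, and Gael Park reports to Desmond Diaz. So Heidi Gupta's skip-level manager is Desmond Diaz.

Desmond Diaz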